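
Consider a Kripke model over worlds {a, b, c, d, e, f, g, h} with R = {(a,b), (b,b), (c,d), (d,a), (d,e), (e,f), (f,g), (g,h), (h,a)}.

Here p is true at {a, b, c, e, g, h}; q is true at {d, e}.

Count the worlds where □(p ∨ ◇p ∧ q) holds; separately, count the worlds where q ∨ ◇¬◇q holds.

7 and 7

For □(p ∨ ◇p ∧ q):
a: successors {b}; p ∨ ◇p ∧ q there: b:T. ✓
b: successors {b}; p ∨ ◇p ∧ q there: b:T. ✓
c: successors {d}; p ∨ ◇p ∧ q there: d:T. ✓
d: successors {a, e}; p ∨ ◇p ∧ q there: a:T, e:T. ✓
e: successors {f}; p ∨ ◇p ∧ q there: f:F. ✗
f: successors {g}; p ∨ ◇p ∧ q there: g:T. ✓
g: successors {h}; p ∨ ◇p ∧ q there: h:T. ✓
h: successors {a}; p ∨ ◇p ∧ q there: a:T. ✓
— 7 worlds.
For q ∨ ◇¬◇q:
a: q is F, ◇¬◇q is T. ✓
b: q is F, ◇¬◇q is T. ✓
c: q is F, ◇¬◇q is F. ✗
d: q is T, ◇¬◇q is T. ✓
e: q is T, ◇¬◇q is T. ✓
f: q is F, ◇¬◇q is T. ✓
g: q is F, ◇¬◇q is T. ✓
h: q is F, ◇¬◇q is T. ✓
— 7 worlds.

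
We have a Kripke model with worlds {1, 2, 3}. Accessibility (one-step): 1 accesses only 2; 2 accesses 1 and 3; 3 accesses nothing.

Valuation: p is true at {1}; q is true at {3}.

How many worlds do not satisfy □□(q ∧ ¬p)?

1: successors {2}; □(q ∧ ¬p) there: 2:F. ✗
2: successors {1, 3}; □(q ∧ ¬p) there: 1:F, 3:T. ✗
3: no successors, so □□(q ∧ ¬p) holds vacuously. ✓
Satisfying worlds: {3}.
So □□(q ∧ ¬p) fails at the other 2 worlds.

2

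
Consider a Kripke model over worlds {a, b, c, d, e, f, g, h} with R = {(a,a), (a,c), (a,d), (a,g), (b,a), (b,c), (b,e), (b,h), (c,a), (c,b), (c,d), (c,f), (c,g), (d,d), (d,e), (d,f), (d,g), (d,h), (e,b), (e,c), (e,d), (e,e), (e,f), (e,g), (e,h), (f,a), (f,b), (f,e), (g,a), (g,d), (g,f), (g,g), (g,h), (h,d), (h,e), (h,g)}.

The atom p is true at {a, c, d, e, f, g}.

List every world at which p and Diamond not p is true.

a: p is T, Diamond not p is F. ✗
b: p is F, Diamond not p is T. ✗
c: p is T, Diamond not p is T. ✓
d: p is T, Diamond not p is T. ✓
e: p is T, Diamond not p is T. ✓
f: p is T, Diamond not p is T. ✓
g: p is T, Diamond not p is T. ✓
h: p is F, Diamond not p is F. ✗

{c, d, e, f, g}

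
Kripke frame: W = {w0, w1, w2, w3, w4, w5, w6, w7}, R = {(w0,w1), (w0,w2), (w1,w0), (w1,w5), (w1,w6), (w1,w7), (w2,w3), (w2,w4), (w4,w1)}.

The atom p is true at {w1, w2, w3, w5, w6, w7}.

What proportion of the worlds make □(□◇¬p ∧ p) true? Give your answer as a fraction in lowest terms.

w0: successors {w1, w2}; □◇¬p ∧ p there: w1:F, w2:F. ✗
w1: successors {w0, w5, w6, w7}; □◇¬p ∧ p there: w0:F, w5:T, w6:T, w7:T. ✗
w2: successors {w3, w4}; □◇¬p ∧ p there: w3:T, w4:F. ✗
w3: no successors, so □(□◇¬p ∧ p) holds vacuously. ✓
w4: successors {w1}; □◇¬p ∧ p there: w1:F. ✗
w5: no successors, so □(□◇¬p ∧ p) holds vacuously. ✓
w6: no successors, so □(□◇¬p ∧ p) holds vacuously. ✓
w7: no successors, so □(□◇¬p ∧ p) holds vacuously. ✓
That's 4 of 8 worlds, so 4/8 = 1/2.

1/2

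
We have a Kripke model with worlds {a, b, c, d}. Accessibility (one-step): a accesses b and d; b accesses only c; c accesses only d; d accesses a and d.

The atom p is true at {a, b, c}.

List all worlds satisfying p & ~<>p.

a: p is T, ~<>p is F. ✗
b: p is T, ~<>p is F. ✗
c: p is T, ~<>p is T. ✓
d: p is F, ~<>p is F. ✗

{c}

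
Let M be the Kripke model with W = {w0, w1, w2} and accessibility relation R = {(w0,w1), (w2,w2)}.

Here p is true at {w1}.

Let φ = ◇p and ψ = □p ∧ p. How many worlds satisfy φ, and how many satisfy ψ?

For ◇p:
w0: successors {w1}; p there: w1:T. ✓
w1: no successors, so ◇p fails. ✗
w2: successors {w2}; p there: w2:F. ✗
— 1 world.
For □p ∧ p:
w0: □p is T, p is F. ✗
w1: □p is T, p is T. ✓
w2: □p is F, p is F. ✗
— 1 world.

1 and 1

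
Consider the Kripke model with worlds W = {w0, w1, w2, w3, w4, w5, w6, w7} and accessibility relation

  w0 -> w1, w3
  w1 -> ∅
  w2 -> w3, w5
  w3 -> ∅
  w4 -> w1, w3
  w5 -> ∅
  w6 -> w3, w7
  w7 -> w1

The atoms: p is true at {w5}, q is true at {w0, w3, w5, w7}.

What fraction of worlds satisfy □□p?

w0: successors {w1, w3}; □p there: w1:T, w3:T. ✓
w1: no successors, so □□p holds vacuously. ✓
w2: successors {w3, w5}; □p there: w3:T, w5:T. ✓
w3: no successors, so □□p holds vacuously. ✓
w4: successors {w1, w3}; □p there: w1:T, w3:T. ✓
w5: no successors, so □□p holds vacuously. ✓
w6: successors {w3, w7}; □p there: w3:T, w7:F. ✗
w7: successors {w1}; □p there: w1:T. ✓
That's 7 of 8 worlds, so 7/8.

7/8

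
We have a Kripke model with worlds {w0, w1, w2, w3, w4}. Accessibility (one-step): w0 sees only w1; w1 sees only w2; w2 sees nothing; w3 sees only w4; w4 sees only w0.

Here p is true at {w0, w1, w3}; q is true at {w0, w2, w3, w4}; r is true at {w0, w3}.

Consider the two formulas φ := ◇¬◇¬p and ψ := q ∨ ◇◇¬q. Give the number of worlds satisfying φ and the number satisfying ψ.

For ◇¬◇¬p:
w0: successors {w1}; ¬◇¬p there: w1:F. ✗
w1: successors {w2}; ¬◇¬p there: w2:T. ✓
w2: no successors, so ◇¬◇¬p fails. ✗
w3: successors {w4}; ¬◇¬p there: w4:T. ✓
w4: successors {w0}; ¬◇¬p there: w0:T. ✓
— 3 worlds.
For q ∨ ◇◇¬q:
w0: q is T, ◇◇¬q is F. ✓
w1: q is F, ◇◇¬q is F. ✗
w2: q is T, ◇◇¬q is F. ✓
w3: q is T, ◇◇¬q is F. ✓
w4: q is T, ◇◇¬q is T. ✓
— 4 worlds.

3 and 4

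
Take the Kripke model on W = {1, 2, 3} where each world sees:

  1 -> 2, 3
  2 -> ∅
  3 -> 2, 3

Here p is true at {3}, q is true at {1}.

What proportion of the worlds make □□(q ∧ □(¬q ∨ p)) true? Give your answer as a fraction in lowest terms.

1/3

1: successors {2, 3}; □(q ∧ □(¬q ∨ p)) there: 2:T, 3:F. ✗
2: no successors, so □□(q ∧ □(¬q ∨ p)) holds vacuously. ✓
3: successors {2, 3}; □(q ∧ □(¬q ∨ p)) there: 2:T, 3:F. ✗
That's 1 of 3 worlds, so 1/3.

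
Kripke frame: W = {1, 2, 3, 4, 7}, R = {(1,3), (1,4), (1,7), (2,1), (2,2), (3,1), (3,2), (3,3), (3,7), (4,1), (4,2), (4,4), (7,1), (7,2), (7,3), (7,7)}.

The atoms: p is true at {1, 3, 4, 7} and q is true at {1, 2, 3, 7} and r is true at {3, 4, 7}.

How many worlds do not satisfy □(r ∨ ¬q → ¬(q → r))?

4

1: successors {3, 4, 7}; r ∨ ¬q → ¬(q → r) there: 3:F, 4:F, 7:F. ✗
2: successors {1, 2}; r ∨ ¬q → ¬(q → r) there: 1:T, 2:T. ✓
3: successors {1, 2, 3, 7}; r ∨ ¬q → ¬(q → r) there: 1:T, 2:T, 3:F, 7:F. ✗
4: successors {1, 2, 4}; r ∨ ¬q → ¬(q → r) there: 1:T, 2:T, 4:F. ✗
7: successors {1, 2, 3, 7}; r ∨ ¬q → ¬(q → r) there: 1:T, 2:T, 3:F, 7:F. ✗
Satisfying worlds: {2}.
So □(r ∨ ¬q → ¬(q → r)) fails at the other 4 worlds.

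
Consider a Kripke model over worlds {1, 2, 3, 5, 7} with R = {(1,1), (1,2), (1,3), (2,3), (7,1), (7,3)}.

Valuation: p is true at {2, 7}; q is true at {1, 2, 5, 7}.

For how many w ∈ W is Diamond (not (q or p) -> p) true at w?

2

1: successors {1, 2, 3}; not (q or p) -> p there: 1:T, 2:T, 3:F. ✓
2: successors {3}; not (q or p) -> p there: 3:F. ✗
3: no successors, so Diamond (not (q or p) -> p) fails. ✗
5: no successors, so Diamond (not (q or p) -> p) fails. ✗
7: successors {1, 3}; not (q or p) -> p there: 1:T, 3:F. ✓
Satisfying worlds: {1, 7}.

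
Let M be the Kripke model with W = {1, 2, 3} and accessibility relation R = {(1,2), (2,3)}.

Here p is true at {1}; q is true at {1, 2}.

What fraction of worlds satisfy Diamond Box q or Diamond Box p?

1/3

1: Diamond Box q is F, Diamond Box p is F. ✗
2: Diamond Box q is T, Diamond Box p is T. ✓
3: Diamond Box q is F, Diamond Box p is F. ✗
That's 1 of 3 worlds, so 1/3.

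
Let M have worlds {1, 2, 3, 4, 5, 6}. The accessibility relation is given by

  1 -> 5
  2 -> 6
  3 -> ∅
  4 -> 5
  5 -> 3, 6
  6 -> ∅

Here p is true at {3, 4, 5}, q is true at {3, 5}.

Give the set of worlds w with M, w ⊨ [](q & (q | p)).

{1, 3, 4, 6}

1: successors {5}; q & (q | p) there: 5:T. ✓
2: successors {6}; q & (q | p) there: 6:F. ✗
3: no successors, so [](q & (q | p)) holds vacuously. ✓
4: successors {5}; q & (q | p) there: 5:T. ✓
5: successors {3, 6}; q & (q | p) there: 3:T, 6:F. ✗
6: no successors, so [](q & (q | p)) holds vacuously. ✓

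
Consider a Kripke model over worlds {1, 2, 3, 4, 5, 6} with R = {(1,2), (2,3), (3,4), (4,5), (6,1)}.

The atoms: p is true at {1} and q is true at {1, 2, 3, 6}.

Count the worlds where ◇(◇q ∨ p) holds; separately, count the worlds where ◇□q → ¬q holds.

For ◇(◇q ∨ p):
1: successors {2}; ◇q ∨ p there: 2:T. ✓
2: successors {3}; ◇q ∨ p there: 3:F. ✗
3: successors {4}; ◇q ∨ p there: 4:F. ✗
4: successors {5}; ◇q ∨ p there: 5:F. ✗
5: no successors, so ◇(◇q ∨ p) fails. ✗
6: successors {1}; ◇q ∨ p there: 1:T. ✓
— 2 worlds.
For ◇□q → ¬q:
1: ◇□q is T, ¬q is F. ✗
2: ◇□q is F, ¬q is F. ✓
3: ◇□q is F, ¬q is F. ✓
4: ◇□q is T, ¬q is T. ✓
5: ◇□q is F, ¬q is T. ✓
6: ◇□q is T, ¬q is F. ✗
— 4 worlds.

2 and 4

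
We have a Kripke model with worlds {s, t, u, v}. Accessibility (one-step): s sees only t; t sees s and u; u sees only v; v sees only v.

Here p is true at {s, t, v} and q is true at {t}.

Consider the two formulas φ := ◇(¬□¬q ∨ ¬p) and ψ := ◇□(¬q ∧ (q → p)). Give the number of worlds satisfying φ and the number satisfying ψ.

1 and 4

For ◇(¬□¬q ∨ ¬p):
s: successors {t}; ¬□¬q ∨ ¬p there: t:F. ✗
t: successors {s, u}; ¬□¬q ∨ ¬p there: s:T, u:T. ✓
u: successors {v}; ¬□¬q ∨ ¬p there: v:F. ✗
v: successors {v}; ¬□¬q ∨ ¬p there: v:F. ✗
— 1 world.
For ◇□(¬q ∧ (q → p)):
s: successors {t}; □(¬q ∧ (q → p)) there: t:T. ✓
t: successors {s, u}; □(¬q ∧ (q → p)) there: s:F, u:T. ✓
u: successors {v}; □(¬q ∧ (q → p)) there: v:T. ✓
v: successors {v}; □(¬q ∧ (q → p)) there: v:T. ✓
— 4 worlds.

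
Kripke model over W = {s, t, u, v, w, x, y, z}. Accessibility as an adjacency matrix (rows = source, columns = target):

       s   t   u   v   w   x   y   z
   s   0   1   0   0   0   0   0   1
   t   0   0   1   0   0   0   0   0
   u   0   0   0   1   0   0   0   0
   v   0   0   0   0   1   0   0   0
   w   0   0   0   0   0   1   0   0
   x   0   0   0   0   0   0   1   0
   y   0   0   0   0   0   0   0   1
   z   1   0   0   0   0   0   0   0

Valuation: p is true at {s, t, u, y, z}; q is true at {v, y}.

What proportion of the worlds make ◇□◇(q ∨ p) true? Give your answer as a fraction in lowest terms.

s: successors {t, z}; □◇(q ∨ p) there: t:T, z:T. ✓
t: successors {u}; □◇(q ∨ p) there: u:F. ✗
u: successors {v}; □◇(q ∨ p) there: v:F. ✗
v: successors {w}; □◇(q ∨ p) there: w:T. ✓
w: successors {x}; □◇(q ∨ p) there: x:T. ✓
x: successors {y}; □◇(q ∨ p) there: y:T. ✓
y: successors {z}; □◇(q ∨ p) there: z:T. ✓
z: successors {s}; □◇(q ∨ p) there: s:T. ✓
That's 6 of 8 worlds, so 6/8 = 3/4.

3/4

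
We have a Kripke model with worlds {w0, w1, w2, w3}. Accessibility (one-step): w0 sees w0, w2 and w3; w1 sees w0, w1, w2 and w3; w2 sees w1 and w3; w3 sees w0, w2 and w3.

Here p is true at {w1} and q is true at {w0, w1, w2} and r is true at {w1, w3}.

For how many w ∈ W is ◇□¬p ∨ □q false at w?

w0: ◇□¬p is T, □q is F. ✓
w1: ◇□¬p is T, □q is F. ✓
w2: ◇□¬p is T, □q is F. ✓
w3: ◇□¬p is T, □q is F. ✓
Satisfying worlds: {w0, w1, w2, w3}.
So ◇□¬p ∨ □q fails at the other 0 worlds.

0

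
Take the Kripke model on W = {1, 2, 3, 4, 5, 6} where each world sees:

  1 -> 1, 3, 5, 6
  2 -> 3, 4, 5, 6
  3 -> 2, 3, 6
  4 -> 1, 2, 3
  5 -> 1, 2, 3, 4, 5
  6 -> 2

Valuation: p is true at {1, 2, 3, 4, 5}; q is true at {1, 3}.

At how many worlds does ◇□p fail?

1: successors {1, 3, 5, 6}; □p there: 1:F, 3:F, 5:T, 6:T. ✓
2: successors {3, 4, 5, 6}; □p there: 3:F, 4:T, 5:T, 6:T. ✓
3: successors {2, 3, 6}; □p there: 2:F, 3:F, 6:T. ✓
4: successors {1, 2, 3}; □p there: 1:F, 2:F, 3:F. ✗
5: successors {1, 2, 3, 4, 5}; □p there: 1:F, 2:F, 3:F, 4:T, 5:T. ✓
6: successors {2}; □p there: 2:F. ✗
Satisfying worlds: {1, 2, 3, 5}.
So ◇□p fails at the other 2 worlds.

2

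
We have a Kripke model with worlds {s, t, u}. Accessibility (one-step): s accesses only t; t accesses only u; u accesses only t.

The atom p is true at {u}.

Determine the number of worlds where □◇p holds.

s: successors {t}; ◇p there: t:T. ✓
t: successors {u}; ◇p there: u:F. ✗
u: successors {t}; ◇p there: t:T. ✓
Satisfying worlds: {s, u}.

2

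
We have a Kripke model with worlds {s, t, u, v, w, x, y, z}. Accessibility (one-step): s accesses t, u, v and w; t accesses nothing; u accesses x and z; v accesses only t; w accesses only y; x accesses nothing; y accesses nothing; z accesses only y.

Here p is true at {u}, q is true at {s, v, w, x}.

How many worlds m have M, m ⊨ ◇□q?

s: successors {t, u, v, w}; □q there: t:T, u:F, v:F, w:F. ✓
t: no successors, so ◇□q fails. ✗
u: successors {x, z}; □q there: x:T, z:F. ✓
v: successors {t}; □q there: t:T. ✓
w: successors {y}; □q there: y:T. ✓
x: no successors, so ◇□q fails. ✗
y: no successors, so ◇□q fails. ✗
z: successors {y}; □q there: y:T. ✓
Satisfying worlds: {s, u, v, w, z}.

5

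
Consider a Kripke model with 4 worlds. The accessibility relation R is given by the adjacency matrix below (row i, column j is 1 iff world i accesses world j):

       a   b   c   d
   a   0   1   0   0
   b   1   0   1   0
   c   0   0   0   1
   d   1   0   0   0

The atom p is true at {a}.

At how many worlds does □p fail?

3

a: successors {b}; p there: b:F. ✗
b: successors {a, c}; p there: a:T, c:F. ✗
c: successors {d}; p there: d:F. ✗
d: successors {a}; p there: a:T. ✓
Satisfying worlds: {d}.
So □p fails at the other 3 worlds.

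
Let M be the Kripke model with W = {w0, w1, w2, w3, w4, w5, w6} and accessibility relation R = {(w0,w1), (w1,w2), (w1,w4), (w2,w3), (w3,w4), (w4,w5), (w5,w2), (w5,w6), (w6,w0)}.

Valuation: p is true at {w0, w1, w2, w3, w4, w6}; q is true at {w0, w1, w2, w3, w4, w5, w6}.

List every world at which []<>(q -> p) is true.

{w0, w2, w4, w5, w6}

w0: successors {w1}; <>(q -> p) there: w1:T. ✓
w1: successors {w2, w4}; <>(q -> p) there: w2:T, w4:F. ✗
w2: successors {w3}; <>(q -> p) there: w3:T. ✓
w3: successors {w4}; <>(q -> p) there: w4:F. ✗
w4: successors {w5}; <>(q -> p) there: w5:T. ✓
w5: successors {w2, w6}; <>(q -> p) there: w2:T, w6:T. ✓
w6: successors {w0}; <>(q -> p) there: w0:T. ✓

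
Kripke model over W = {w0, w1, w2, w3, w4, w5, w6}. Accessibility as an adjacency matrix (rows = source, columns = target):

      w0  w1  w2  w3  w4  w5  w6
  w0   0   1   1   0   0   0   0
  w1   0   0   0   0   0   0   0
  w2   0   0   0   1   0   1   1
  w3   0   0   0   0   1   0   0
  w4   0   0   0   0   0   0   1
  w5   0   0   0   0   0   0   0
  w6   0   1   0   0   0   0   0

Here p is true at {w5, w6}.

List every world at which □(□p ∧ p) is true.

w0: successors {w1, w2}; □p ∧ p there: w1:F, w2:F. ✗
w1: no successors, so □(□p ∧ p) holds vacuously. ✓
w2: successors {w3, w5, w6}; □p ∧ p there: w3:F, w5:T, w6:F. ✗
w3: successors {w4}; □p ∧ p there: w4:F. ✗
w4: successors {w6}; □p ∧ p there: w6:F. ✗
w5: no successors, so □(□p ∧ p) holds vacuously. ✓
w6: successors {w1}; □p ∧ p there: w1:F. ✗

{w1, w5}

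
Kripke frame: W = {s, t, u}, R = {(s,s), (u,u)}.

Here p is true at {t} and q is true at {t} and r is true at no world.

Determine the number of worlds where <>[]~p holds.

s: successors {s}; []~p there: s:T. ✓
t: no successors, so <>[]~p fails. ✗
u: successors {u}; []~p there: u:T. ✓
Satisfying worlds: {s, u}.

2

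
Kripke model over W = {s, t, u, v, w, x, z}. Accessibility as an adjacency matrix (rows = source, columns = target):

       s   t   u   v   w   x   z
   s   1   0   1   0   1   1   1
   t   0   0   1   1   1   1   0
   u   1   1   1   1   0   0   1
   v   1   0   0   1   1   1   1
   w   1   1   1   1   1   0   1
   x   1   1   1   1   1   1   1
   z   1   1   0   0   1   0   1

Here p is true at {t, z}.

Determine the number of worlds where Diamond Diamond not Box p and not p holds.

s: Diamond Diamond not Box p is T, not p is T. ✓
t: Diamond Diamond not Box p is T, not p is F. ✗
u: Diamond Diamond not Box p is T, not p is T. ✓
v: Diamond Diamond not Box p is T, not p is T. ✓
w: Diamond Diamond not Box p is T, not p is T. ✓
x: Diamond Diamond not Box p is T, not p is T. ✓
z: Diamond Diamond not Box p is T, not p is F. ✗
Satisfying worlds: {s, u, v, w, x}.

5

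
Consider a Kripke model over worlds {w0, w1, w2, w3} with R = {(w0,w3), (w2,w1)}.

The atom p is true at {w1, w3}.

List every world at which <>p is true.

{w0, w2}

w0: successors {w3}; p there: w3:T. ✓
w1: no successors, so <>p fails. ✗
w2: successors {w1}; p there: w1:T. ✓
w3: no successors, so <>p fails. ✗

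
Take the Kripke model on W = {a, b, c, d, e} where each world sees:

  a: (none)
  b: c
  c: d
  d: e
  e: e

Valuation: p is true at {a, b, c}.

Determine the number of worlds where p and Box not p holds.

a: p is T, Box not p is T. ✓
b: p is T, Box not p is F. ✗
c: p is T, Box not p is T. ✓
d: p is F, Box not p is T. ✗
e: p is F, Box not p is T. ✗
Satisfying worlds: {a, c}.

2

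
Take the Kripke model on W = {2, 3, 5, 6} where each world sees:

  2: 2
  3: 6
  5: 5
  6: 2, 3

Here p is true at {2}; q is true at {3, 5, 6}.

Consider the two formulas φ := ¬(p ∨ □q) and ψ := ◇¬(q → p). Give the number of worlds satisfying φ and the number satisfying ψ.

1 and 3

For ¬(p ∨ □q):
2: p ∨ □q is T. ✗
3: p ∨ □q is T. ✗
5: p ∨ □q is T. ✗
6: p ∨ □q is F. ✓
— 1 world.
For ◇¬(q → p):
2: successors {2}; ¬(q → p) there: 2:F. ✗
3: successors {6}; ¬(q → p) there: 6:T. ✓
5: successors {5}; ¬(q → p) there: 5:T. ✓
6: successors {2, 3}; ¬(q → p) there: 2:F, 3:T. ✓
— 3 worlds.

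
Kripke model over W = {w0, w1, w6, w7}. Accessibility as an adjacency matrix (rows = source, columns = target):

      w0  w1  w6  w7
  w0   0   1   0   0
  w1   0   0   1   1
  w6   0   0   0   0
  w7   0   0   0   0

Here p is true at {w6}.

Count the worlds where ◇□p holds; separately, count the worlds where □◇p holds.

For ◇□p:
w0: successors {w1}; □p there: w1:F. ✗
w1: successors {w6, w7}; □p there: w6:T, w7:T. ✓
w6: no successors, so ◇□p fails. ✗
w7: no successors, so ◇□p fails. ✗
— 1 world.
For □◇p:
w0: successors {w1}; ◇p there: w1:T. ✓
w1: successors {w6, w7}; ◇p there: w6:F, w7:F. ✗
w6: no successors, so □◇p holds vacuously. ✓
w7: no successors, so □◇p holds vacuously. ✓
— 3 worlds.

1 and 3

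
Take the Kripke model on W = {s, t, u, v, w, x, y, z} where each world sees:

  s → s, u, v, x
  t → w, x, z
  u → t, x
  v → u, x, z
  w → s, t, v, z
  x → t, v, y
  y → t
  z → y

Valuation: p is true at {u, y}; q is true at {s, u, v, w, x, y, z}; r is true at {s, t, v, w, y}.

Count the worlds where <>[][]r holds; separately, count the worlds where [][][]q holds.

3 and 1

For <>[][]r:
s: successors {s, u, v, x}; [][]r there: s:F, u:F, v:F, x:F. ✗
t: successors {w, x, z}; [][]r there: w:F, x:F, z:T. ✓
u: successors {t, x}; [][]r there: t:F, x:F. ✗
v: successors {u, x, z}; [][]r there: u:F, x:F, z:T. ✓
w: successors {s, t, v, z}; [][]r there: s:F, t:F, v:F, z:T. ✓
x: successors {t, v, y}; [][]r there: t:F, v:F, y:F. ✗
y: successors {t}; [][]r there: t:F. ✗
z: successors {y}; [][]r there: y:F. ✗
— 3 worlds.
For [][][]q:
s: successors {s, u, v, x}; [][]q there: s:F, u:F, v:F, x:F. ✗
t: successors {w, x, z}; [][]q there: w:T, x:F, z:F. ✗
u: successors {t, x}; [][]q there: t:F, x:F. ✗
v: successors {u, x, z}; [][]q there: u:F, x:F, z:F. ✗
w: successors {s, t, v, z}; [][]q there: s:F, t:F, v:F, z:F. ✗
x: successors {t, v, y}; [][]q there: t:F, v:F, y:T. ✗
y: successors {t}; [][]q there: t:F. ✗
z: successors {y}; [][]q there: y:T. ✓
— 1 world.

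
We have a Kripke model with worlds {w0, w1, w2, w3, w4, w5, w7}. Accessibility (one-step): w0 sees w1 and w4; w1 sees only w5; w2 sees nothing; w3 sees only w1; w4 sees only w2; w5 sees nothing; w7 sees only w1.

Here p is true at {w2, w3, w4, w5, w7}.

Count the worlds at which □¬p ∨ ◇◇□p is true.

w0: □¬p is F, ◇◇□p is T. ✓
w1: □¬p is F, ◇◇□p is F. ✗
w2: □¬p is T, ◇◇□p is F. ✓
w3: □¬p is T, ◇◇□p is T. ✓
w4: □¬p is F, ◇◇□p is F. ✗
w5: □¬p is T, ◇◇□p is F. ✓
w7: □¬p is T, ◇◇□p is T. ✓
Satisfying worlds: {w0, w2, w3, w5, w7}.

5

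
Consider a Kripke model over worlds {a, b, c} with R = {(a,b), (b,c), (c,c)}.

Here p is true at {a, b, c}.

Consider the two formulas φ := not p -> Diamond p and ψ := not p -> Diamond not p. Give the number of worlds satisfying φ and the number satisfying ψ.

3 and 3

For not p -> Diamond p:
a: not p is F, Diamond p is T. ✓
b: not p is F, Diamond p is T. ✓
c: not p is F, Diamond p is T. ✓
— 3 worlds.
For not p -> Diamond not p:
a: not p is F, Diamond not p is F. ✓
b: not p is F, Diamond not p is F. ✓
c: not p is F, Diamond not p is F. ✓
— 3 worlds.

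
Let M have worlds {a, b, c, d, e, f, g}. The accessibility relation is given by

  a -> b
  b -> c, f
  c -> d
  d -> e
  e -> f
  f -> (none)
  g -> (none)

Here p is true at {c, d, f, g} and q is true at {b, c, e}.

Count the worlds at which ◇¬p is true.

a: successors {b}; ¬p there: b:T. ✓
b: successors {c, f}; ¬p there: c:F, f:F. ✗
c: successors {d}; ¬p there: d:F. ✗
d: successors {e}; ¬p there: e:T. ✓
e: successors {f}; ¬p there: f:F. ✗
f: no successors, so ◇¬p fails. ✗
g: no successors, so ◇¬p fails. ✗
Satisfying worlds: {a, d}.

2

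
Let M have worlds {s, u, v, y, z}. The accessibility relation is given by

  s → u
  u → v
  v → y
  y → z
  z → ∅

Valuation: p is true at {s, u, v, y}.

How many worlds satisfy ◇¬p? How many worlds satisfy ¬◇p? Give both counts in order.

For ◇¬p:
s: successors {u}; ¬p there: u:F. ✗
u: successors {v}; ¬p there: v:F. ✗
v: successors {y}; ¬p there: y:F. ✗
y: successors {z}; ¬p there: z:T. ✓
z: no successors, so ◇¬p fails. ✗
— 1 world.
For ¬◇p:
s: ◇p is T. ✗
u: ◇p is T. ✗
v: ◇p is T. ✗
y: ◇p is F. ✓
z: ◇p is F. ✓
— 2 worlds.

1 and 2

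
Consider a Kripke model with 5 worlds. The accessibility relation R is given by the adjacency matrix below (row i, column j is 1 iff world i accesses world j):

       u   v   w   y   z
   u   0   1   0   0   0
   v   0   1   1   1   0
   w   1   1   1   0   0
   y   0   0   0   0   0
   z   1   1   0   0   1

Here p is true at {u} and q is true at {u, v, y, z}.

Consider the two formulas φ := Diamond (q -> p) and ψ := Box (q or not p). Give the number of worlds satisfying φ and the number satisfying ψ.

3 and 5

For Diamond (q -> p):
u: successors {v}; q -> p there: v:F. ✗
v: successors {v, w, y}; q -> p there: v:F, w:T, y:F. ✓
w: successors {u, v, w}; q -> p there: u:T, v:F, w:T. ✓
y: no successors, so Diamond (q -> p) fails. ✗
z: successors {u, v, z}; q -> p there: u:T, v:F, z:F. ✓
— 3 worlds.
For Box (q or not p):
u: successors {v}; q or not p there: v:T. ✓
v: successors {v, w, y}; q or not p there: v:T, w:T, y:T. ✓
w: successors {u, v, w}; q or not p there: u:T, v:T, w:T. ✓
y: no successors, so Box (q or not p) holds vacuously. ✓
z: successors {u, v, z}; q or not p there: u:T, v:T, z:T. ✓
— 5 worlds.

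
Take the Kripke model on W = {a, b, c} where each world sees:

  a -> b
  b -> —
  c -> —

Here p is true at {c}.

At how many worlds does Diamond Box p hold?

a: successors {b}; Box p there: b:T. ✓
b: no successors, so Diamond Box p fails. ✗
c: no successors, so Diamond Box p fails. ✗
Satisfying worlds: {a}.

1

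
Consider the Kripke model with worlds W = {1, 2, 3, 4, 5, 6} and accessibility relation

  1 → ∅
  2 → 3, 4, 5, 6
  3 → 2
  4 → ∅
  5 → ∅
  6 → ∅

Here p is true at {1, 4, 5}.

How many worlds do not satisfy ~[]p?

1: []p is T. ✗
2: []p is F. ✓
3: []p is F. ✓
4: []p is T. ✗
5: []p is T. ✗
6: []p is T. ✗
Satisfying worlds: {2, 3}.
So ~[]p fails at the other 4 worlds.

4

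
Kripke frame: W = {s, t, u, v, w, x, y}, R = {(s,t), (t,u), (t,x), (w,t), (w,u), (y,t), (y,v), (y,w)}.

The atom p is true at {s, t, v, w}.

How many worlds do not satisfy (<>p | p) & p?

s: <>p | p is T, p is T. ✓
t: <>p | p is T, p is T. ✓
u: <>p | p is F, p is F. ✗
v: <>p | p is T, p is T. ✓
w: <>p | p is T, p is T. ✓
x: <>p | p is F, p is F. ✗
y: <>p | p is T, p is F. ✗
Satisfying worlds: {s, t, v, w}.
So (<>p | p) & p fails at the other 3 worlds.

3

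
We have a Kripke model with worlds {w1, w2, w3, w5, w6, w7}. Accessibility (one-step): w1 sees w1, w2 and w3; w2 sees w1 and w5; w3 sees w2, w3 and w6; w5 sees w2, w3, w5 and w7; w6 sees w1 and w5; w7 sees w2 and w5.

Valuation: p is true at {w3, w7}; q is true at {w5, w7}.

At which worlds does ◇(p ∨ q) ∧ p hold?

w1: ◇(p ∨ q) is T, p is F. ✗
w2: ◇(p ∨ q) is T, p is F. ✗
w3: ◇(p ∨ q) is T, p is T. ✓
w5: ◇(p ∨ q) is T, p is F. ✗
w6: ◇(p ∨ q) is T, p is F. ✗
w7: ◇(p ∨ q) is T, p is T. ✓

{w3, w7}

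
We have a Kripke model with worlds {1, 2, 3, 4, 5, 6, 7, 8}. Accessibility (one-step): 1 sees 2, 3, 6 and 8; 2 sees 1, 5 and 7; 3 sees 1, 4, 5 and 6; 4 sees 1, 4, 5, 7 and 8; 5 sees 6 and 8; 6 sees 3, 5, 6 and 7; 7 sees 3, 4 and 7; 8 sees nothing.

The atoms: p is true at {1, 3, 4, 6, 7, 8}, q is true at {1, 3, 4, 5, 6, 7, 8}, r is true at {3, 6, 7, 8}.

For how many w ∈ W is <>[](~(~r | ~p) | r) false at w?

1: successors {2, 3, 6, 8}; [](~(~r | ~p) | r) there: 2:F, 3:F, 6:F, 8:T. ✓
2: successors {1, 5, 7}; [](~(~r | ~p) | r) there: 1:F, 5:T, 7:F. ✓
3: successors {1, 4, 5, 6}; [](~(~r | ~p) | r) there: 1:F, 4:F, 5:T, 6:F. ✓
4: successors {1, 4, 5, 7, 8}; [](~(~r | ~p) | r) there: 1:F, 4:F, 5:T, 7:F, 8:T. ✓
5: successors {6, 8}; [](~(~r | ~p) | r) there: 6:F, 8:T. ✓
6: successors {3, 5, 6, 7}; [](~(~r | ~p) | r) there: 3:F, 5:T, 6:F, 7:F. ✓
7: successors {3, 4, 7}; [](~(~r | ~p) | r) there: 3:F, 4:F, 7:F. ✗
8: no successors, so <>[](~(~r | ~p) | r) fails. ✗
Satisfying worlds: {1, 2, 3, 4, 5, 6}.
So <>[](~(~r | ~p) | r) fails at the other 2 worlds.

2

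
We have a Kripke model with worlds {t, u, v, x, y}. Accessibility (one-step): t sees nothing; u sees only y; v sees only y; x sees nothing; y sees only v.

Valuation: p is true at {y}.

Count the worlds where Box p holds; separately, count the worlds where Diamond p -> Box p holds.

For Box p:
t: no successors, so Box p holds vacuously. ✓
u: successors {y}; p there: y:T. ✓
v: successors {y}; p there: y:T. ✓
x: no successors, so Box p holds vacuously. ✓
y: successors {v}; p there: v:F. ✗
— 4 worlds.
For Diamond p -> Box p:
t: Diamond p is F, Box p is T. ✓
u: Diamond p is T, Box p is T. ✓
v: Diamond p is T, Box p is T. ✓
x: Diamond p is F, Box p is T. ✓
y: Diamond p is F, Box p is F. ✓
— 5 worlds.

4 and 5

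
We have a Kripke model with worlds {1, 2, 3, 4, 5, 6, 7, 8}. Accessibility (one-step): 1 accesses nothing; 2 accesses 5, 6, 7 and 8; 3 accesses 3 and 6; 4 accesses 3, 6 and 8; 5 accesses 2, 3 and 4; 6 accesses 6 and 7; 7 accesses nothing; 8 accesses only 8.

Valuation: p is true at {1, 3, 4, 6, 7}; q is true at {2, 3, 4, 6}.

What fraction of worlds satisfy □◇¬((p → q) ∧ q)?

1: no successors, so □◇¬((p → q) ∧ q) holds vacuously. ✓
2: successors {5, 6, 7, 8}; ◇¬((p → q) ∧ q) there: 5:F, 6:T, 7:F, 8:T. ✗
3: successors {3, 6}; ◇¬((p → q) ∧ q) there: 3:F, 6:T. ✗
4: successors {3, 6, 8}; ◇¬((p → q) ∧ q) there: 3:F, 6:T, 8:T. ✗
5: successors {2, 3, 4}; ◇¬((p → q) ∧ q) there: 2:T, 3:F, 4:T. ✗
6: successors {6, 7}; ◇¬((p → q) ∧ q) there: 6:T, 7:F. ✗
7: no successors, so □◇¬((p → q) ∧ q) holds vacuously. ✓
8: successors {8}; ◇¬((p → q) ∧ q) there: 8:T. ✓
That's 3 of 8 worlds, so 3/8.

3/8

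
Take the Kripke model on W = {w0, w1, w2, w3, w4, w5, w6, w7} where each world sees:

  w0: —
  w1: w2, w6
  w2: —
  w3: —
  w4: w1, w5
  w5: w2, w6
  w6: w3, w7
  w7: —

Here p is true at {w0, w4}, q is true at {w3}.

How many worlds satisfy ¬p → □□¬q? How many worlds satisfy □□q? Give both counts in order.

For ¬p → □□¬q:
w0: ¬p is F, □□¬q is T. ✓
w1: ¬p is T, □□¬q is F. ✗
w2: ¬p is T, □□¬q is T. ✓
w3: ¬p is T, □□¬q is T. ✓
w4: ¬p is F, □□¬q is T. ✓
w5: ¬p is T, □□¬q is F. ✗
w6: ¬p is T, □□¬q is T. ✓
w7: ¬p is T, □□¬q is T. ✓
— 6 worlds.
For □□q:
w0: no successors, so □□q holds vacuously. ✓
w1: successors {w2, w6}; □q there: w2:T, w6:F. ✗
w2: no successors, so □□q holds vacuously. ✓
w3: no successors, so □□q holds vacuously. ✓
w4: successors {w1, w5}; □q there: w1:F, w5:F. ✗
w5: successors {w2, w6}; □q there: w2:T, w6:F. ✗
w6: successors {w3, w7}; □q there: w3:T, w7:T. ✓
w7: no successors, so □□q holds vacuously. ✓
— 5 worlds.

6 and 5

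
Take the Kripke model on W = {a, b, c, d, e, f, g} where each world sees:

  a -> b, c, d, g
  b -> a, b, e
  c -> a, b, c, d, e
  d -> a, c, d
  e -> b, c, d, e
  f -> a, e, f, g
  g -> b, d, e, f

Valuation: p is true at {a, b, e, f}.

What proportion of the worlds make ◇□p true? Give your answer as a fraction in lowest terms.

a: successors {b, c, d, g}; □p there: b:T, c:F, d:F, g:F. ✓
b: successors {a, b, e}; □p there: a:F, b:T, e:F. ✓
c: successors {a, b, c, d, e}; □p there: a:F, b:T, c:F, d:F, e:F. ✓
d: successors {a, c, d}; □p there: a:F, c:F, d:F. ✗
e: successors {b, c, d, e}; □p there: b:T, c:F, d:F, e:F. ✓
f: successors {a, e, f, g}; □p there: a:F, e:F, f:F, g:F. ✗
g: successors {b, d, e, f}; □p there: b:T, d:F, e:F, f:F. ✓
That's 5 of 7 worlds, so 5/7.

5/7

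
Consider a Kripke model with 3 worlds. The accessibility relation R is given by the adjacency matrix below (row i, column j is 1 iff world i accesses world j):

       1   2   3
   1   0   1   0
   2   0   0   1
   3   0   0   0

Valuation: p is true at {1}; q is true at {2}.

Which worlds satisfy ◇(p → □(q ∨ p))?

{1, 2}

1: successors {2}; p → □(q ∨ p) there: 2:T. ✓
2: successors {3}; p → □(q ∨ p) there: 3:T. ✓
3: no successors, so ◇(p → □(q ∨ p)) fails. ✗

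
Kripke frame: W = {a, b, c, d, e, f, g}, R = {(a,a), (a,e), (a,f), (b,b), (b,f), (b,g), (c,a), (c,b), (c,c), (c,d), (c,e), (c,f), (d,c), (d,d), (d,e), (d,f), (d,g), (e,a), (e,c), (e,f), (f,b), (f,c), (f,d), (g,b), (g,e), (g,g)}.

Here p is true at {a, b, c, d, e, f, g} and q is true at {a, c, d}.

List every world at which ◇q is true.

a: successors {a, e, f}; q there: a:T, e:F, f:F. ✓
b: successors {b, f, g}; q there: b:F, f:F, g:F. ✗
c: successors {a, b, c, d, e, f}; q there: a:T, b:F, c:T, d:T, e:F, f:F. ✓
d: successors {c, d, e, f, g}; q there: c:T, d:T, e:F, f:F, g:F. ✓
e: successors {a, c, f}; q there: a:T, c:T, f:F. ✓
f: successors {b, c, d}; q there: b:F, c:T, d:T. ✓
g: successors {b, e, g}; q there: b:F, e:F, g:F. ✗

{a, c, d, e, f}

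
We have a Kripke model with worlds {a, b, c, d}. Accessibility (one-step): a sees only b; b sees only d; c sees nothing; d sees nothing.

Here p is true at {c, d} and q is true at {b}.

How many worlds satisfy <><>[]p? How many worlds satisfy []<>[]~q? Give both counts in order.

For <><>[]p:
a: successors {b}; <>[]p there: b:T. ✓
b: successors {d}; <>[]p there: d:F. ✗
c: no successors, so <><>[]p fails. ✗
d: no successors, so <><>[]p fails. ✗
— 1 world.
For []<>[]~q:
a: successors {b}; <>[]~q there: b:T. ✓
b: successors {d}; <>[]~q there: d:F. ✗
c: no successors, so []<>[]~q holds vacuously. ✓
d: no successors, so []<>[]~q holds vacuously. ✓
— 3 worlds.

1 and 3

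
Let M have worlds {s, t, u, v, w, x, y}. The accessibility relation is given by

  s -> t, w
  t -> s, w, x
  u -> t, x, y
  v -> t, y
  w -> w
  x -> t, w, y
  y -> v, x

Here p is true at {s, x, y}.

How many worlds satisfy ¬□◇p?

4

s: □◇p is F. ✓
t: □◇p is F. ✓
u: □◇p is T. ✗
v: □◇p is T. ✗
w: □◇p is F. ✓
x: □◇p is F. ✓
y: □◇p is T. ✗
Satisfying worlds: {s, t, w, x}.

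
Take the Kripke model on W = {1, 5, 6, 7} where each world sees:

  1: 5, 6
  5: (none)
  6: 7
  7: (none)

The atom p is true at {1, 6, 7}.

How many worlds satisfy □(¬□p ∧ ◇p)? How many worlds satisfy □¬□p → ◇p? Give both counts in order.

2 and 2

For □(¬□p ∧ ◇p):
1: successors {5, 6}; ¬□p ∧ ◇p there: 5:F, 6:F. ✗
5: no successors, so □(¬□p ∧ ◇p) holds vacuously. ✓
6: successors {7}; ¬□p ∧ ◇p there: 7:F. ✗
7: no successors, so □(¬□p ∧ ◇p) holds vacuously. ✓
— 2 worlds.
For □¬□p → ◇p:
1: □¬□p is F, ◇p is T. ✓
5: □¬□p is T, ◇p is F. ✗
6: □¬□p is F, ◇p is T. ✓
7: □¬□p is T, ◇p is F. ✗
— 2 worlds.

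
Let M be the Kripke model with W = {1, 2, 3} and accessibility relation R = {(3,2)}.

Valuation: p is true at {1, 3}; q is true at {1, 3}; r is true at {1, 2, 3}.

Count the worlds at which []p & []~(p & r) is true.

2

1: []p is T, []~(p & r) is T. ✓
2: []p is T, []~(p & r) is T. ✓
3: []p is F, []~(p & r) is T. ✗
Satisfying worlds: {1, 2}.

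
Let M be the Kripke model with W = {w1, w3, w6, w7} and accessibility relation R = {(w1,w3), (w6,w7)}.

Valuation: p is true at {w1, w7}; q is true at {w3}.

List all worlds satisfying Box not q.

w1: successors {w3}; not q there: w3:F. ✗
w3: no successors, so Box not q holds vacuously. ✓
w6: successors {w7}; not q there: w7:T. ✓
w7: no successors, so Box not q holds vacuously. ✓

{w3, w6, w7}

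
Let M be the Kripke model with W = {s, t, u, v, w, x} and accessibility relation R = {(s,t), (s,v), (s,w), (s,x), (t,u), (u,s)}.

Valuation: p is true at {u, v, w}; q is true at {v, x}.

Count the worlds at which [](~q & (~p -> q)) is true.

4

s: successors {t, v, w, x}; ~q & (~p -> q) there: t:F, v:F, w:T, x:F. ✗
t: successors {u}; ~q & (~p -> q) there: u:T. ✓
u: successors {s}; ~q & (~p -> q) there: s:F. ✗
v: no successors, so [](~q & (~p -> q)) holds vacuously. ✓
w: no successors, so [](~q & (~p -> q)) holds vacuously. ✓
x: no successors, so [](~q & (~p -> q)) holds vacuously. ✓
Satisfying worlds: {t, v, w, x}.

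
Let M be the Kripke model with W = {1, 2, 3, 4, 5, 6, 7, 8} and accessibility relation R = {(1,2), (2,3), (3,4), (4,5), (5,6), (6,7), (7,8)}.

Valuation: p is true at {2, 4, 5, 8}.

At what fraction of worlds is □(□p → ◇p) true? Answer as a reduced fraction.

7/8

1: successors {2}; □p → ◇p there: 2:T. ✓
2: successors {3}; □p → ◇p there: 3:T. ✓
3: successors {4}; □p → ◇p there: 4:T. ✓
4: successors {5}; □p → ◇p there: 5:T. ✓
5: successors {6}; □p → ◇p there: 6:T. ✓
6: successors {7}; □p → ◇p there: 7:T. ✓
7: successors {8}; □p → ◇p there: 8:F. ✗
8: no successors, so □(□p → ◇p) holds vacuously. ✓
That's 7 of 8 worlds, so 7/8.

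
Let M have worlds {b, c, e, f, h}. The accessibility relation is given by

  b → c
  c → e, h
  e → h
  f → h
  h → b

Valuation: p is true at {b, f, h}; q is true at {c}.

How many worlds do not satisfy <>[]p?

2

b: successors {c}; []p there: c:F. ✗
c: successors {e, h}; []p there: e:T, h:T. ✓
e: successors {h}; []p there: h:T. ✓
f: successors {h}; []p there: h:T. ✓
h: successors {b}; []p there: b:F. ✗
Satisfying worlds: {c, e, f}.
So <>[]p fails at the other 2 worlds.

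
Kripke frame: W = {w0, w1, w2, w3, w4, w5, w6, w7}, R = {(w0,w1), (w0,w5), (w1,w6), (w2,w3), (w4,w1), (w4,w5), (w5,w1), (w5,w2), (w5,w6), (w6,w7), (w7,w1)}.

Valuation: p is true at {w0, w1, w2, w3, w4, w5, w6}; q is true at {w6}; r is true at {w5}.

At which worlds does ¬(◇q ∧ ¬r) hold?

{w0, w2, w3, w4, w5, w6, w7}

w0: ◇q ∧ ¬r is F. ✓
w1: ◇q ∧ ¬r is T. ✗
w2: ◇q ∧ ¬r is F. ✓
w3: ◇q ∧ ¬r is F. ✓
w4: ◇q ∧ ¬r is F. ✓
w5: ◇q ∧ ¬r is F. ✓
w6: ◇q ∧ ¬r is F. ✓
w7: ◇q ∧ ¬r is F. ✓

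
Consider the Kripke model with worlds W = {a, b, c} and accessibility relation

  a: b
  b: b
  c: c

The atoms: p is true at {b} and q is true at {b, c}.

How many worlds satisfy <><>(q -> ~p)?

a: successors {b}; <>(q -> ~p) there: b:F. ✗
b: successors {b}; <>(q -> ~p) there: b:F. ✗
c: successors {c}; <>(q -> ~p) there: c:T. ✓
Satisfying worlds: {c}.

1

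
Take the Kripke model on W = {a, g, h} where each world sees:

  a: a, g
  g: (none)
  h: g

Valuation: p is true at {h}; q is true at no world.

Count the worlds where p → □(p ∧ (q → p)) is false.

a: p is F, □(p ∧ (q → p)) is F. ✓
g: p is F, □(p ∧ (q → p)) is T. ✓
h: p is T, □(p ∧ (q → p)) is F. ✗
Satisfying worlds: {a, g}.
So p → □(p ∧ (q → p)) fails at the other 1 world.

1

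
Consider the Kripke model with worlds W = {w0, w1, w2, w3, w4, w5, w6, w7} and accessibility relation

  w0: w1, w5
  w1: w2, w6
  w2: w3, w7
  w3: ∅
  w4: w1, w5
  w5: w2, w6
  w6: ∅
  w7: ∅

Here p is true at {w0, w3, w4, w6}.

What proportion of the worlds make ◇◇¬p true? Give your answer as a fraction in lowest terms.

1/2

w0: successors {w1, w5}; ◇¬p there: w1:T, w5:T. ✓
w1: successors {w2, w6}; ◇¬p there: w2:T, w6:F. ✓
w2: successors {w3, w7}; ◇¬p there: w3:F, w7:F. ✗
w3: no successors, so ◇◇¬p fails. ✗
w4: successors {w1, w5}; ◇¬p there: w1:T, w5:T. ✓
w5: successors {w2, w6}; ◇¬p there: w2:T, w6:F. ✓
w6: no successors, so ◇◇¬p fails. ✗
w7: no successors, so ◇◇¬p fails. ✗
That's 4 of 8 worlds, so 4/8 = 1/2.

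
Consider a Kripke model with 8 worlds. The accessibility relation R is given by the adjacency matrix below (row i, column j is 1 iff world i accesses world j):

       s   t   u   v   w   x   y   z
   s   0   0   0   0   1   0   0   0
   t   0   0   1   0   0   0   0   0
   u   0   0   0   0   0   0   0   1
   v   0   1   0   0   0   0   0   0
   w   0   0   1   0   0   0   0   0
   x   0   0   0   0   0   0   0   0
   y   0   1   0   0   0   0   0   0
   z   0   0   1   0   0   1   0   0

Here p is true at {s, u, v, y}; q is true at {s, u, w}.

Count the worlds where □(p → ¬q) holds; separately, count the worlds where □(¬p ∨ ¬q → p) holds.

5 and 3

For □(p → ¬q):
s: successors {w}; p → ¬q there: w:T. ✓
t: successors {u}; p → ¬q there: u:F. ✗
u: successors {z}; p → ¬q there: z:T. ✓
v: successors {t}; p → ¬q there: t:T. ✓
w: successors {u}; p → ¬q there: u:F. ✗
x: no successors, so □(p → ¬q) holds vacuously. ✓
y: successors {t}; p → ¬q there: t:T. ✓
z: successors {u, x}; p → ¬q there: u:F, x:T. ✗
— 5 worlds.
For □(¬p ∨ ¬q → p):
s: successors {w}; ¬p ∨ ¬q → p there: w:F. ✗
t: successors {u}; ¬p ∨ ¬q → p there: u:T. ✓
u: successors {z}; ¬p ∨ ¬q → p there: z:F. ✗
v: successors {t}; ¬p ∨ ¬q → p there: t:F. ✗
w: successors {u}; ¬p ∨ ¬q → p there: u:T. ✓
x: no successors, so □(¬p ∨ ¬q → p) holds vacuously. ✓
y: successors {t}; ¬p ∨ ¬q → p there: t:F. ✗
z: successors {u, x}; ¬p ∨ ¬q → p there: u:T, x:F. ✗
— 3 worlds.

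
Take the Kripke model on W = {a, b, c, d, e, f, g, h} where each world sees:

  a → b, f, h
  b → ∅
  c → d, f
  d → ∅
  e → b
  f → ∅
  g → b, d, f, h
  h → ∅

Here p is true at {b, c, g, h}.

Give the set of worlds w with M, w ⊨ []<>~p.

{b, d, f, h}

a: successors {b, f, h}; <>~p there: b:F, f:F, h:F. ✗
b: no successors, so []<>~p holds vacuously. ✓
c: successors {d, f}; <>~p there: d:F, f:F. ✗
d: no successors, so []<>~p holds vacuously. ✓
e: successors {b}; <>~p there: b:F. ✗
f: no successors, so []<>~p holds vacuously. ✓
g: successors {b, d, f, h}; <>~p there: b:F, d:F, f:F, h:F. ✗
h: no successors, so []<>~p holds vacuously. ✓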